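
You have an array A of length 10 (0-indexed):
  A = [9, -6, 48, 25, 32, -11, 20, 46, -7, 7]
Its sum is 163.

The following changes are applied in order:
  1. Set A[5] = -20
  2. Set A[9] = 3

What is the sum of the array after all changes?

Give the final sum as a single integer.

Answer: 150

Derivation:
Initial sum: 163
Change 1: A[5] -11 -> -20, delta = -9, sum = 154
Change 2: A[9] 7 -> 3, delta = -4, sum = 150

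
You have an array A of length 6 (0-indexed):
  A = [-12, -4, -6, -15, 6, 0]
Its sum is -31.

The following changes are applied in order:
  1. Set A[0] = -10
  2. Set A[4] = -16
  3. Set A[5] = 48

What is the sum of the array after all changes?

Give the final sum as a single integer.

Initial sum: -31
Change 1: A[0] -12 -> -10, delta = 2, sum = -29
Change 2: A[4] 6 -> -16, delta = -22, sum = -51
Change 3: A[5] 0 -> 48, delta = 48, sum = -3

Answer: -3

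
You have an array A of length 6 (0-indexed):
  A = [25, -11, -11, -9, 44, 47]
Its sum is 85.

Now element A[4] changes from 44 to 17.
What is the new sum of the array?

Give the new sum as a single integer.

Old value at index 4: 44
New value at index 4: 17
Delta = 17 - 44 = -27
New sum = old_sum + delta = 85 + (-27) = 58

Answer: 58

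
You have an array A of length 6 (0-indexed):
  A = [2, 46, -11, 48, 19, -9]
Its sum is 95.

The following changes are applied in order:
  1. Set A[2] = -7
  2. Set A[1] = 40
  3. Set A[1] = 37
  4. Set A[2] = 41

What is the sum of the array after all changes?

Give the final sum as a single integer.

Initial sum: 95
Change 1: A[2] -11 -> -7, delta = 4, sum = 99
Change 2: A[1] 46 -> 40, delta = -6, sum = 93
Change 3: A[1] 40 -> 37, delta = -3, sum = 90
Change 4: A[2] -7 -> 41, delta = 48, sum = 138

Answer: 138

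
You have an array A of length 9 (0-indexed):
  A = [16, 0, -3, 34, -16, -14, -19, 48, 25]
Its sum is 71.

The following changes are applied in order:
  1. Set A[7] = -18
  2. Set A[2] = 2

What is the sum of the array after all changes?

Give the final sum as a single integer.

Initial sum: 71
Change 1: A[7] 48 -> -18, delta = -66, sum = 5
Change 2: A[2] -3 -> 2, delta = 5, sum = 10

Answer: 10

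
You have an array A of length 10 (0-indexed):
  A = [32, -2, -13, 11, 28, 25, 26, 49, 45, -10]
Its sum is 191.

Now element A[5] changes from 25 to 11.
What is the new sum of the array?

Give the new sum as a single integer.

Old value at index 5: 25
New value at index 5: 11
Delta = 11 - 25 = -14
New sum = old_sum + delta = 191 + (-14) = 177

Answer: 177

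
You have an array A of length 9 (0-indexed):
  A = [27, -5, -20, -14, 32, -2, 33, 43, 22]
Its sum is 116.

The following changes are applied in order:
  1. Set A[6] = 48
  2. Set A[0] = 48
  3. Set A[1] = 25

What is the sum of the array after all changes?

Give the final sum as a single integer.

Initial sum: 116
Change 1: A[6] 33 -> 48, delta = 15, sum = 131
Change 2: A[0] 27 -> 48, delta = 21, sum = 152
Change 3: A[1] -5 -> 25, delta = 30, sum = 182

Answer: 182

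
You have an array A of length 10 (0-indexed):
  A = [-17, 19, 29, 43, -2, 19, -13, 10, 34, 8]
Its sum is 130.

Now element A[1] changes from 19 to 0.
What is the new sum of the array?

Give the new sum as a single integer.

Answer: 111

Derivation:
Old value at index 1: 19
New value at index 1: 0
Delta = 0 - 19 = -19
New sum = old_sum + delta = 130 + (-19) = 111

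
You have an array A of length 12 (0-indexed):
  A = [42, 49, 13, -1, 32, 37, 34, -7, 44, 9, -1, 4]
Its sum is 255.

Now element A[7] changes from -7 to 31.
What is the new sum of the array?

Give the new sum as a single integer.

Answer: 293

Derivation:
Old value at index 7: -7
New value at index 7: 31
Delta = 31 - -7 = 38
New sum = old_sum + delta = 255 + (38) = 293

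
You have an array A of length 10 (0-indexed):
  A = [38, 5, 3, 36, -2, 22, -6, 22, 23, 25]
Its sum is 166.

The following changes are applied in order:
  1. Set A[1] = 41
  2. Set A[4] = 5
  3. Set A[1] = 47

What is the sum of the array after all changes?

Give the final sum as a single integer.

Answer: 215

Derivation:
Initial sum: 166
Change 1: A[1] 5 -> 41, delta = 36, sum = 202
Change 2: A[4] -2 -> 5, delta = 7, sum = 209
Change 3: A[1] 41 -> 47, delta = 6, sum = 215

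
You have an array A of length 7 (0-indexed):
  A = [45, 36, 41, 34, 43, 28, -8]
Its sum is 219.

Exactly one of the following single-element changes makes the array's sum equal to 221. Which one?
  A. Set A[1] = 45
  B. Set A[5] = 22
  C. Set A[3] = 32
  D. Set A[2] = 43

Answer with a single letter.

Answer: D

Derivation:
Option A: A[1] 36->45, delta=9, new_sum=219+(9)=228
Option B: A[5] 28->22, delta=-6, new_sum=219+(-6)=213
Option C: A[3] 34->32, delta=-2, new_sum=219+(-2)=217
Option D: A[2] 41->43, delta=2, new_sum=219+(2)=221 <-- matches target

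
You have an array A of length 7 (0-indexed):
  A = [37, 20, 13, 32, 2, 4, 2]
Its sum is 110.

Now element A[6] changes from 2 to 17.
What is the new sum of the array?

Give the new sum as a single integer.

Old value at index 6: 2
New value at index 6: 17
Delta = 17 - 2 = 15
New sum = old_sum + delta = 110 + (15) = 125

Answer: 125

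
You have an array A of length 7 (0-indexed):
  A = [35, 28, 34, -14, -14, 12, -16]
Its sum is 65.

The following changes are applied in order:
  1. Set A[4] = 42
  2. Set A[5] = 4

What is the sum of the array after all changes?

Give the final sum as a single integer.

Initial sum: 65
Change 1: A[4] -14 -> 42, delta = 56, sum = 121
Change 2: A[5] 12 -> 4, delta = -8, sum = 113

Answer: 113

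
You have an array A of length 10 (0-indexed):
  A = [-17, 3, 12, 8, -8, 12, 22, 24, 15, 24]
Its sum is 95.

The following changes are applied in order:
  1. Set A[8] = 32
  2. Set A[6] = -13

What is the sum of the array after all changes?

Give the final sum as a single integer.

Initial sum: 95
Change 1: A[8] 15 -> 32, delta = 17, sum = 112
Change 2: A[6] 22 -> -13, delta = -35, sum = 77

Answer: 77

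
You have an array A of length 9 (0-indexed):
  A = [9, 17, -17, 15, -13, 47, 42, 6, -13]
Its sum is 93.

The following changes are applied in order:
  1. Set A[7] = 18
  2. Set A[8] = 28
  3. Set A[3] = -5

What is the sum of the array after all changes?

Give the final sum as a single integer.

Initial sum: 93
Change 1: A[7] 6 -> 18, delta = 12, sum = 105
Change 2: A[8] -13 -> 28, delta = 41, sum = 146
Change 3: A[3] 15 -> -5, delta = -20, sum = 126

Answer: 126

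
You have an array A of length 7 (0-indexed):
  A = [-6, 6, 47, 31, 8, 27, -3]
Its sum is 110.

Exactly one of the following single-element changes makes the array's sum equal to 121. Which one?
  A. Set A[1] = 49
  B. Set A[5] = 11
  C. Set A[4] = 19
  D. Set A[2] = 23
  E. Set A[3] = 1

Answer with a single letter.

Answer: C

Derivation:
Option A: A[1] 6->49, delta=43, new_sum=110+(43)=153
Option B: A[5] 27->11, delta=-16, new_sum=110+(-16)=94
Option C: A[4] 8->19, delta=11, new_sum=110+(11)=121 <-- matches target
Option D: A[2] 47->23, delta=-24, new_sum=110+(-24)=86
Option E: A[3] 31->1, delta=-30, new_sum=110+(-30)=80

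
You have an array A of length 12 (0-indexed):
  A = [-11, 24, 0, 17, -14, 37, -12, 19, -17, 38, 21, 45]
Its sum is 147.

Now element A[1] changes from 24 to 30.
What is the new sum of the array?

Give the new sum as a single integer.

Old value at index 1: 24
New value at index 1: 30
Delta = 30 - 24 = 6
New sum = old_sum + delta = 147 + (6) = 153

Answer: 153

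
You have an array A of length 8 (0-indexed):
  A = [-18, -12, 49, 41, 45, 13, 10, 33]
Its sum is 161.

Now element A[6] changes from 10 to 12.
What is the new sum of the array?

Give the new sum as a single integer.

Answer: 163

Derivation:
Old value at index 6: 10
New value at index 6: 12
Delta = 12 - 10 = 2
New sum = old_sum + delta = 161 + (2) = 163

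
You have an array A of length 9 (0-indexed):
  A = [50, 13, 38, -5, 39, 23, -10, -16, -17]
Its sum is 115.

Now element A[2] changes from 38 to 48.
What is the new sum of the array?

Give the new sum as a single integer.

Old value at index 2: 38
New value at index 2: 48
Delta = 48 - 38 = 10
New sum = old_sum + delta = 115 + (10) = 125

Answer: 125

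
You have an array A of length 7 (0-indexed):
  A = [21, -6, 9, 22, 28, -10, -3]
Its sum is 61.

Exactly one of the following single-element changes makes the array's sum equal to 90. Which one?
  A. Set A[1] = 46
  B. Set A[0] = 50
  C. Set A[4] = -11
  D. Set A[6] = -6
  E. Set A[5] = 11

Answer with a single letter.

Option A: A[1] -6->46, delta=52, new_sum=61+(52)=113
Option B: A[0] 21->50, delta=29, new_sum=61+(29)=90 <-- matches target
Option C: A[4] 28->-11, delta=-39, new_sum=61+(-39)=22
Option D: A[6] -3->-6, delta=-3, new_sum=61+(-3)=58
Option E: A[5] -10->11, delta=21, new_sum=61+(21)=82

Answer: B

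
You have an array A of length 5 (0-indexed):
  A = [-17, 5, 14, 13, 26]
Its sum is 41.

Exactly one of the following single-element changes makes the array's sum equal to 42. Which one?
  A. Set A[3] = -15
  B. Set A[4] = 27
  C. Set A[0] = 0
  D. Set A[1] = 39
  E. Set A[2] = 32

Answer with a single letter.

Answer: B

Derivation:
Option A: A[3] 13->-15, delta=-28, new_sum=41+(-28)=13
Option B: A[4] 26->27, delta=1, new_sum=41+(1)=42 <-- matches target
Option C: A[0] -17->0, delta=17, new_sum=41+(17)=58
Option D: A[1] 5->39, delta=34, new_sum=41+(34)=75
Option E: A[2] 14->32, delta=18, new_sum=41+(18)=59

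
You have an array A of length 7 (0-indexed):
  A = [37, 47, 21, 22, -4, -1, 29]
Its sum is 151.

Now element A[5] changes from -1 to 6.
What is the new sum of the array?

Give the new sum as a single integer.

Old value at index 5: -1
New value at index 5: 6
Delta = 6 - -1 = 7
New sum = old_sum + delta = 151 + (7) = 158

Answer: 158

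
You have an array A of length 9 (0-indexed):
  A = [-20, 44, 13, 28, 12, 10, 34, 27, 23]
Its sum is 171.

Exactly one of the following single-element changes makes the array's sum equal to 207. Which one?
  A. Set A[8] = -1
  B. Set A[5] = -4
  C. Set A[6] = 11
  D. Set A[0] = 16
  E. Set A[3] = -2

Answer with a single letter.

Option A: A[8] 23->-1, delta=-24, new_sum=171+(-24)=147
Option B: A[5] 10->-4, delta=-14, new_sum=171+(-14)=157
Option C: A[6] 34->11, delta=-23, new_sum=171+(-23)=148
Option D: A[0] -20->16, delta=36, new_sum=171+(36)=207 <-- matches target
Option E: A[3] 28->-2, delta=-30, new_sum=171+(-30)=141

Answer: D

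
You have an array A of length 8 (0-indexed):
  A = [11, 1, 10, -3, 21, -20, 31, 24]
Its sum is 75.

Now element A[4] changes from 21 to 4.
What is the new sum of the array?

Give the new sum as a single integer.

Old value at index 4: 21
New value at index 4: 4
Delta = 4 - 21 = -17
New sum = old_sum + delta = 75 + (-17) = 58

Answer: 58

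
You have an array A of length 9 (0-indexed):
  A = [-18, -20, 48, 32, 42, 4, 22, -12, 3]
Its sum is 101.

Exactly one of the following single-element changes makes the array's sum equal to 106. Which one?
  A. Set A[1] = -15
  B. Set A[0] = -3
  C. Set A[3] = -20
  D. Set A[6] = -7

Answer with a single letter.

Answer: A

Derivation:
Option A: A[1] -20->-15, delta=5, new_sum=101+(5)=106 <-- matches target
Option B: A[0] -18->-3, delta=15, new_sum=101+(15)=116
Option C: A[3] 32->-20, delta=-52, new_sum=101+(-52)=49
Option D: A[6] 22->-7, delta=-29, new_sum=101+(-29)=72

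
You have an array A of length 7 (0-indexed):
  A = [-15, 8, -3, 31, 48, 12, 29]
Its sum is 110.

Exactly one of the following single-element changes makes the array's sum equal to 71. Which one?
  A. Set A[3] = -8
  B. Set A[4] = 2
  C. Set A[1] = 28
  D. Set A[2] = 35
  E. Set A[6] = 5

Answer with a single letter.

Option A: A[3] 31->-8, delta=-39, new_sum=110+(-39)=71 <-- matches target
Option B: A[4] 48->2, delta=-46, new_sum=110+(-46)=64
Option C: A[1] 8->28, delta=20, new_sum=110+(20)=130
Option D: A[2] -3->35, delta=38, new_sum=110+(38)=148
Option E: A[6] 29->5, delta=-24, new_sum=110+(-24)=86

Answer: A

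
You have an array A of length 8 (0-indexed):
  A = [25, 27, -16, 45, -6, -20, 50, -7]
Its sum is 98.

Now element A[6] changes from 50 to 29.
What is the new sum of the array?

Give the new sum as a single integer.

Old value at index 6: 50
New value at index 6: 29
Delta = 29 - 50 = -21
New sum = old_sum + delta = 98 + (-21) = 77

Answer: 77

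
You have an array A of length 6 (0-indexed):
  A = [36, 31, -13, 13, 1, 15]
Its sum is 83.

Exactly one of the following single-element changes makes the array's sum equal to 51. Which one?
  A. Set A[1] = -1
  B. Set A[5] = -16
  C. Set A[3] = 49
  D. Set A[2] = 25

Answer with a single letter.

Answer: A

Derivation:
Option A: A[1] 31->-1, delta=-32, new_sum=83+(-32)=51 <-- matches target
Option B: A[5] 15->-16, delta=-31, new_sum=83+(-31)=52
Option C: A[3] 13->49, delta=36, new_sum=83+(36)=119
Option D: A[2] -13->25, delta=38, new_sum=83+(38)=121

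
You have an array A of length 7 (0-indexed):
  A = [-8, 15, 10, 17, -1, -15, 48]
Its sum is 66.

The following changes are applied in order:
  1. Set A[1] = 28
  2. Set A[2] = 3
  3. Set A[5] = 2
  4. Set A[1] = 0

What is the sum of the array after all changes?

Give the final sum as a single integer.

Answer: 61

Derivation:
Initial sum: 66
Change 1: A[1] 15 -> 28, delta = 13, sum = 79
Change 2: A[2] 10 -> 3, delta = -7, sum = 72
Change 3: A[5] -15 -> 2, delta = 17, sum = 89
Change 4: A[1] 28 -> 0, delta = -28, sum = 61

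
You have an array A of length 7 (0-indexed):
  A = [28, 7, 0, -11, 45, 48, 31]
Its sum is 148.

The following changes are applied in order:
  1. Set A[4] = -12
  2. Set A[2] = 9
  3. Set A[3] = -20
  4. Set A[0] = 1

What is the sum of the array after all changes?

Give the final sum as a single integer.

Initial sum: 148
Change 1: A[4] 45 -> -12, delta = -57, sum = 91
Change 2: A[2] 0 -> 9, delta = 9, sum = 100
Change 3: A[3] -11 -> -20, delta = -9, sum = 91
Change 4: A[0] 28 -> 1, delta = -27, sum = 64

Answer: 64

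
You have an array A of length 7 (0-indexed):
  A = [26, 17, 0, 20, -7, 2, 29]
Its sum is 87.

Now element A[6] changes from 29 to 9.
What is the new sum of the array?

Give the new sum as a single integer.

Answer: 67

Derivation:
Old value at index 6: 29
New value at index 6: 9
Delta = 9 - 29 = -20
New sum = old_sum + delta = 87 + (-20) = 67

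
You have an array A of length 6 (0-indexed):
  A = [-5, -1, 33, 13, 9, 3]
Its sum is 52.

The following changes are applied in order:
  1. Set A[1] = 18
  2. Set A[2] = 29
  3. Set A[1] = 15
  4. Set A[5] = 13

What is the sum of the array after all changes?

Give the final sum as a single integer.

Answer: 74

Derivation:
Initial sum: 52
Change 1: A[1] -1 -> 18, delta = 19, sum = 71
Change 2: A[2] 33 -> 29, delta = -4, sum = 67
Change 3: A[1] 18 -> 15, delta = -3, sum = 64
Change 4: A[5] 3 -> 13, delta = 10, sum = 74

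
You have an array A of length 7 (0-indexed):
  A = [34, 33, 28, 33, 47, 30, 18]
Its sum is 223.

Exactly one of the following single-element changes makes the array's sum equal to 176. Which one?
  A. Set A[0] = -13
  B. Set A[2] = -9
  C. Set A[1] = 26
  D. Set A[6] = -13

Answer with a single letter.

Option A: A[0] 34->-13, delta=-47, new_sum=223+(-47)=176 <-- matches target
Option B: A[2] 28->-9, delta=-37, new_sum=223+(-37)=186
Option C: A[1] 33->26, delta=-7, new_sum=223+(-7)=216
Option D: A[6] 18->-13, delta=-31, new_sum=223+(-31)=192

Answer: A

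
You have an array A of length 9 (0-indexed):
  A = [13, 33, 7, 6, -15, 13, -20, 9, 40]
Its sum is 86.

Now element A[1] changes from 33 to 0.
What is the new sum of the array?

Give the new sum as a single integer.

Old value at index 1: 33
New value at index 1: 0
Delta = 0 - 33 = -33
New sum = old_sum + delta = 86 + (-33) = 53

Answer: 53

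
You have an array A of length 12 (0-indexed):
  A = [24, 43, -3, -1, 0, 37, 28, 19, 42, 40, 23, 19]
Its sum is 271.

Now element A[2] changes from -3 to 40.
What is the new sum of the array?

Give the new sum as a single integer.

Old value at index 2: -3
New value at index 2: 40
Delta = 40 - -3 = 43
New sum = old_sum + delta = 271 + (43) = 314

Answer: 314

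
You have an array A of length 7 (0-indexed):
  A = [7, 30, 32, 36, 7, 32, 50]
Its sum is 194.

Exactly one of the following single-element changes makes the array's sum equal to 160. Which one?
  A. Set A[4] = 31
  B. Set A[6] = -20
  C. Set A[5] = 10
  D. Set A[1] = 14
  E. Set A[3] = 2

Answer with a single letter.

Answer: E

Derivation:
Option A: A[4] 7->31, delta=24, new_sum=194+(24)=218
Option B: A[6] 50->-20, delta=-70, new_sum=194+(-70)=124
Option C: A[5] 32->10, delta=-22, new_sum=194+(-22)=172
Option D: A[1] 30->14, delta=-16, new_sum=194+(-16)=178
Option E: A[3] 36->2, delta=-34, new_sum=194+(-34)=160 <-- matches target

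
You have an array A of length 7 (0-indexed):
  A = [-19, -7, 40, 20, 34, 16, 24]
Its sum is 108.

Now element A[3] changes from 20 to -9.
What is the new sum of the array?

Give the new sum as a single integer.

Answer: 79

Derivation:
Old value at index 3: 20
New value at index 3: -9
Delta = -9 - 20 = -29
New sum = old_sum + delta = 108 + (-29) = 79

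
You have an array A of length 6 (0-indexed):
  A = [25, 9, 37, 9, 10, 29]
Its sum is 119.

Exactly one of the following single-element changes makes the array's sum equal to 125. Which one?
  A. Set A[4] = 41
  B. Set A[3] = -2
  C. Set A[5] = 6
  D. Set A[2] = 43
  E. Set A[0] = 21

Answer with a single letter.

Option A: A[4] 10->41, delta=31, new_sum=119+(31)=150
Option B: A[3] 9->-2, delta=-11, new_sum=119+(-11)=108
Option C: A[5] 29->6, delta=-23, new_sum=119+(-23)=96
Option D: A[2] 37->43, delta=6, new_sum=119+(6)=125 <-- matches target
Option E: A[0] 25->21, delta=-4, new_sum=119+(-4)=115

Answer: D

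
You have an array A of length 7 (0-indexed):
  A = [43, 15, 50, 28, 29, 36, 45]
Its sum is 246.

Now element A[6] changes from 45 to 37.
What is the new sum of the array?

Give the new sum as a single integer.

Old value at index 6: 45
New value at index 6: 37
Delta = 37 - 45 = -8
New sum = old_sum + delta = 246 + (-8) = 238

Answer: 238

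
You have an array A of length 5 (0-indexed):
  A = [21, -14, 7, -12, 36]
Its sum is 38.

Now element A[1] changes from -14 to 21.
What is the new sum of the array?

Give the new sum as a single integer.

Old value at index 1: -14
New value at index 1: 21
Delta = 21 - -14 = 35
New sum = old_sum + delta = 38 + (35) = 73

Answer: 73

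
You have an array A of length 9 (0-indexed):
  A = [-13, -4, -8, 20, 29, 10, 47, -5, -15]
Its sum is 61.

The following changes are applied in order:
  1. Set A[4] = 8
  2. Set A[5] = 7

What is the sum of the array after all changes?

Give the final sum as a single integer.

Answer: 37

Derivation:
Initial sum: 61
Change 1: A[4] 29 -> 8, delta = -21, sum = 40
Change 2: A[5] 10 -> 7, delta = -3, sum = 37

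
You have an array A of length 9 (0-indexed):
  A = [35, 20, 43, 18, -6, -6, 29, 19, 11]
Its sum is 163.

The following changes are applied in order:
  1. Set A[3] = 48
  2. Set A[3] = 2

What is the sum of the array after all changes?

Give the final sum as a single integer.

Answer: 147

Derivation:
Initial sum: 163
Change 1: A[3] 18 -> 48, delta = 30, sum = 193
Change 2: A[3] 48 -> 2, delta = -46, sum = 147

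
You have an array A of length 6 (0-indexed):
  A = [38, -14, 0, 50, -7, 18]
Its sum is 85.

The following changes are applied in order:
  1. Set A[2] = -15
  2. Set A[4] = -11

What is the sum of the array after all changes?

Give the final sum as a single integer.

Initial sum: 85
Change 1: A[2] 0 -> -15, delta = -15, sum = 70
Change 2: A[4] -7 -> -11, delta = -4, sum = 66

Answer: 66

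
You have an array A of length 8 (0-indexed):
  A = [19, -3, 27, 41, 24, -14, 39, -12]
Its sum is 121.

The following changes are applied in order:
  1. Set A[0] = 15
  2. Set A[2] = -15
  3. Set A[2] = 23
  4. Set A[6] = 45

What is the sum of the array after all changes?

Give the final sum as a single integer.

Initial sum: 121
Change 1: A[0] 19 -> 15, delta = -4, sum = 117
Change 2: A[2] 27 -> -15, delta = -42, sum = 75
Change 3: A[2] -15 -> 23, delta = 38, sum = 113
Change 4: A[6] 39 -> 45, delta = 6, sum = 119

Answer: 119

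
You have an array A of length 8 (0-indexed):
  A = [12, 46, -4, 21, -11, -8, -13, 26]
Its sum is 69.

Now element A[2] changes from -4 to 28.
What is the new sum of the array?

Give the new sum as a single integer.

Old value at index 2: -4
New value at index 2: 28
Delta = 28 - -4 = 32
New sum = old_sum + delta = 69 + (32) = 101

Answer: 101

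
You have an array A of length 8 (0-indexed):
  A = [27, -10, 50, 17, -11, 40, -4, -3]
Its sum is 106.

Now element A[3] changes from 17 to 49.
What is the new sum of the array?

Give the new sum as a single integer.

Old value at index 3: 17
New value at index 3: 49
Delta = 49 - 17 = 32
New sum = old_sum + delta = 106 + (32) = 138

Answer: 138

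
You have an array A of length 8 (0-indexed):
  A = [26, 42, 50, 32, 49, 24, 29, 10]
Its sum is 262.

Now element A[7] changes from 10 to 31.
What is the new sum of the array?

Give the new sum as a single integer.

Answer: 283

Derivation:
Old value at index 7: 10
New value at index 7: 31
Delta = 31 - 10 = 21
New sum = old_sum + delta = 262 + (21) = 283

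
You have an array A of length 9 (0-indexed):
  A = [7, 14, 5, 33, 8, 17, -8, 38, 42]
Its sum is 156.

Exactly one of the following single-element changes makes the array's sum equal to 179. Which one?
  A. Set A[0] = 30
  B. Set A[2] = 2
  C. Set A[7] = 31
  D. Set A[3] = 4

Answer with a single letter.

Option A: A[0] 7->30, delta=23, new_sum=156+(23)=179 <-- matches target
Option B: A[2] 5->2, delta=-3, new_sum=156+(-3)=153
Option C: A[7] 38->31, delta=-7, new_sum=156+(-7)=149
Option D: A[3] 33->4, delta=-29, new_sum=156+(-29)=127

Answer: A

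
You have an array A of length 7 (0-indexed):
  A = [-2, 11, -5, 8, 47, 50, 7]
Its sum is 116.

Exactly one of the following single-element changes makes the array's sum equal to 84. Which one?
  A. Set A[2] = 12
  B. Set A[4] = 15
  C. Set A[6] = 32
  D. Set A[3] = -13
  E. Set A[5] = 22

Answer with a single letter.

Option A: A[2] -5->12, delta=17, new_sum=116+(17)=133
Option B: A[4] 47->15, delta=-32, new_sum=116+(-32)=84 <-- matches target
Option C: A[6] 7->32, delta=25, new_sum=116+(25)=141
Option D: A[3] 8->-13, delta=-21, new_sum=116+(-21)=95
Option E: A[5] 50->22, delta=-28, new_sum=116+(-28)=88

Answer: B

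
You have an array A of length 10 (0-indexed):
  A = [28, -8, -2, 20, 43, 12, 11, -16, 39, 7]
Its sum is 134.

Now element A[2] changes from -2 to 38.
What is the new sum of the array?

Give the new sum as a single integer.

Old value at index 2: -2
New value at index 2: 38
Delta = 38 - -2 = 40
New sum = old_sum + delta = 134 + (40) = 174

Answer: 174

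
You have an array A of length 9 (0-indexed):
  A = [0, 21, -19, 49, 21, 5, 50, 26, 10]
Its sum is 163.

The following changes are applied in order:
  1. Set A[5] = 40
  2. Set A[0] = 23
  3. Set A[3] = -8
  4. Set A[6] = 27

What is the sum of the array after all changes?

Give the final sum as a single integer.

Initial sum: 163
Change 1: A[5] 5 -> 40, delta = 35, sum = 198
Change 2: A[0] 0 -> 23, delta = 23, sum = 221
Change 3: A[3] 49 -> -8, delta = -57, sum = 164
Change 4: A[6] 50 -> 27, delta = -23, sum = 141

Answer: 141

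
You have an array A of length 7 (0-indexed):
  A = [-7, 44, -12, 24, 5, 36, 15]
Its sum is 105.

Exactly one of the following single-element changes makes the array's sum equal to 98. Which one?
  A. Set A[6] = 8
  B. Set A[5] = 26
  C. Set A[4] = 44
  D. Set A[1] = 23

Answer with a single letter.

Option A: A[6] 15->8, delta=-7, new_sum=105+(-7)=98 <-- matches target
Option B: A[5] 36->26, delta=-10, new_sum=105+(-10)=95
Option C: A[4] 5->44, delta=39, new_sum=105+(39)=144
Option D: A[1] 44->23, delta=-21, new_sum=105+(-21)=84

Answer: A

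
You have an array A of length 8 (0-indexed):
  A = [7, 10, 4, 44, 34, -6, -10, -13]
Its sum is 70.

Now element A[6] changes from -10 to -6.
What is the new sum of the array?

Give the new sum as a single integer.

Old value at index 6: -10
New value at index 6: -6
Delta = -6 - -10 = 4
New sum = old_sum + delta = 70 + (4) = 74

Answer: 74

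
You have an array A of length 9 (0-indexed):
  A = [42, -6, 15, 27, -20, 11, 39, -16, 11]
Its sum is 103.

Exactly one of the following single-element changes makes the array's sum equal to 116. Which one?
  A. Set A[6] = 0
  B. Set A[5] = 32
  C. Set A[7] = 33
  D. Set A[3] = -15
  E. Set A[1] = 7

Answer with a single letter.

Option A: A[6] 39->0, delta=-39, new_sum=103+(-39)=64
Option B: A[5] 11->32, delta=21, new_sum=103+(21)=124
Option C: A[7] -16->33, delta=49, new_sum=103+(49)=152
Option D: A[3] 27->-15, delta=-42, new_sum=103+(-42)=61
Option E: A[1] -6->7, delta=13, new_sum=103+(13)=116 <-- matches target

Answer: E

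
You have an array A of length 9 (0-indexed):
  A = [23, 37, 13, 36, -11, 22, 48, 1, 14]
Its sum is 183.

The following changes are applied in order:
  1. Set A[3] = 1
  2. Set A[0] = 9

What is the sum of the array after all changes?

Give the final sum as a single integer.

Answer: 134

Derivation:
Initial sum: 183
Change 1: A[3] 36 -> 1, delta = -35, sum = 148
Change 2: A[0] 23 -> 9, delta = -14, sum = 134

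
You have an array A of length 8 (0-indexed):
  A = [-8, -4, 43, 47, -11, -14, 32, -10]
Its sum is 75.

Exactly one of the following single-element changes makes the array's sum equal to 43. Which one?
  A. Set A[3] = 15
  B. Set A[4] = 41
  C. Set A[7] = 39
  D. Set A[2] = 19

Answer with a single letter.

Answer: A

Derivation:
Option A: A[3] 47->15, delta=-32, new_sum=75+(-32)=43 <-- matches target
Option B: A[4] -11->41, delta=52, new_sum=75+(52)=127
Option C: A[7] -10->39, delta=49, new_sum=75+(49)=124
Option D: A[2] 43->19, delta=-24, new_sum=75+(-24)=51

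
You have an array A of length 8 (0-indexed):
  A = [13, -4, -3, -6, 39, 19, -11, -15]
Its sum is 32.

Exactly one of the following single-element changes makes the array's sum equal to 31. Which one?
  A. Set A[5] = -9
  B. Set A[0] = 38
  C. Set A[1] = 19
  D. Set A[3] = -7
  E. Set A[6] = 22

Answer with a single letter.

Answer: D

Derivation:
Option A: A[5] 19->-9, delta=-28, new_sum=32+(-28)=4
Option B: A[0] 13->38, delta=25, new_sum=32+(25)=57
Option C: A[1] -4->19, delta=23, new_sum=32+(23)=55
Option D: A[3] -6->-7, delta=-1, new_sum=32+(-1)=31 <-- matches target
Option E: A[6] -11->22, delta=33, new_sum=32+(33)=65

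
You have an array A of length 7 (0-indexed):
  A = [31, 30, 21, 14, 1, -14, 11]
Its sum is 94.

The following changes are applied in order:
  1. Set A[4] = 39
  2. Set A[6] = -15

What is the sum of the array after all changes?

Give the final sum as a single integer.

Answer: 106

Derivation:
Initial sum: 94
Change 1: A[4] 1 -> 39, delta = 38, sum = 132
Change 2: A[6] 11 -> -15, delta = -26, sum = 106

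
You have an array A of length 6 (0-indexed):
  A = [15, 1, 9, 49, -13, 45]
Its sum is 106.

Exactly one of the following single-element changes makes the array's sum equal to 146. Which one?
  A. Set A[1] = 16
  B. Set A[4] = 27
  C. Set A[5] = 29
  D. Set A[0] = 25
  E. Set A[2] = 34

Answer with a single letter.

Answer: B

Derivation:
Option A: A[1] 1->16, delta=15, new_sum=106+(15)=121
Option B: A[4] -13->27, delta=40, new_sum=106+(40)=146 <-- matches target
Option C: A[5] 45->29, delta=-16, new_sum=106+(-16)=90
Option D: A[0] 15->25, delta=10, new_sum=106+(10)=116
Option E: A[2] 9->34, delta=25, new_sum=106+(25)=131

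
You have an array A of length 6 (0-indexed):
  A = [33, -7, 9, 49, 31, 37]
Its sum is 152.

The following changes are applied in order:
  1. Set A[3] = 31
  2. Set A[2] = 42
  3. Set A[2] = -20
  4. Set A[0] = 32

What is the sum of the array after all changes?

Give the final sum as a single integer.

Answer: 104

Derivation:
Initial sum: 152
Change 1: A[3] 49 -> 31, delta = -18, sum = 134
Change 2: A[2] 9 -> 42, delta = 33, sum = 167
Change 3: A[2] 42 -> -20, delta = -62, sum = 105
Change 4: A[0] 33 -> 32, delta = -1, sum = 104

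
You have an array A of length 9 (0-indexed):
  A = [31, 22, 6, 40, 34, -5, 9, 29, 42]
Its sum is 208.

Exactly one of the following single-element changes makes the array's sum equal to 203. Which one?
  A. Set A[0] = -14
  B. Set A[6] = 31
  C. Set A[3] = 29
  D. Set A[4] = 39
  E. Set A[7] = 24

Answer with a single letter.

Option A: A[0] 31->-14, delta=-45, new_sum=208+(-45)=163
Option B: A[6] 9->31, delta=22, new_sum=208+(22)=230
Option C: A[3] 40->29, delta=-11, new_sum=208+(-11)=197
Option D: A[4] 34->39, delta=5, new_sum=208+(5)=213
Option E: A[7] 29->24, delta=-5, new_sum=208+(-5)=203 <-- matches target

Answer: E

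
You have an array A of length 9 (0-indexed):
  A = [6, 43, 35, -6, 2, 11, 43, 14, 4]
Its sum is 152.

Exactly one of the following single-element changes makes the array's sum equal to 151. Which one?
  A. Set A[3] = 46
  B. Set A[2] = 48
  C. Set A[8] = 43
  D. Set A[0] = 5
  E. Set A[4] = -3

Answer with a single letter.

Answer: D

Derivation:
Option A: A[3] -6->46, delta=52, new_sum=152+(52)=204
Option B: A[2] 35->48, delta=13, new_sum=152+(13)=165
Option C: A[8] 4->43, delta=39, new_sum=152+(39)=191
Option D: A[0] 6->5, delta=-1, new_sum=152+(-1)=151 <-- matches target
Option E: A[4] 2->-3, delta=-5, new_sum=152+(-5)=147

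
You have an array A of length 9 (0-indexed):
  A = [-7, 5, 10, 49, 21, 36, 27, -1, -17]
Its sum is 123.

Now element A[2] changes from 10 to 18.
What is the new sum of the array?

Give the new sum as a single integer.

Answer: 131

Derivation:
Old value at index 2: 10
New value at index 2: 18
Delta = 18 - 10 = 8
New sum = old_sum + delta = 123 + (8) = 131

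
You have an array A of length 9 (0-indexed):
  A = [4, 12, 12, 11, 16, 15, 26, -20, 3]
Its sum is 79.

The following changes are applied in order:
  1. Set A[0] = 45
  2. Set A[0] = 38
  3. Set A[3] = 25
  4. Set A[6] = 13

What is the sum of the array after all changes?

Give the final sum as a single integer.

Initial sum: 79
Change 1: A[0] 4 -> 45, delta = 41, sum = 120
Change 2: A[0] 45 -> 38, delta = -7, sum = 113
Change 3: A[3] 11 -> 25, delta = 14, sum = 127
Change 4: A[6] 26 -> 13, delta = -13, sum = 114

Answer: 114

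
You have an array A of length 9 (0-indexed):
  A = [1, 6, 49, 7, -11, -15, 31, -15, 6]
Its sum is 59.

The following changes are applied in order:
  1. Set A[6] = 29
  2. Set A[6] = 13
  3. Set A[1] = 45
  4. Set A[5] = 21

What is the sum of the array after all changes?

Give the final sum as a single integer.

Initial sum: 59
Change 1: A[6] 31 -> 29, delta = -2, sum = 57
Change 2: A[6] 29 -> 13, delta = -16, sum = 41
Change 3: A[1] 6 -> 45, delta = 39, sum = 80
Change 4: A[5] -15 -> 21, delta = 36, sum = 116

Answer: 116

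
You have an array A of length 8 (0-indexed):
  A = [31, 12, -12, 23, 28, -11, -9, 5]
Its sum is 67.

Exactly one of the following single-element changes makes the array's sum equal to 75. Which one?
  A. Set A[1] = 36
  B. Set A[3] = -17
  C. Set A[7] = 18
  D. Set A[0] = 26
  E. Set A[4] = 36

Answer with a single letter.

Answer: E

Derivation:
Option A: A[1] 12->36, delta=24, new_sum=67+(24)=91
Option B: A[3] 23->-17, delta=-40, new_sum=67+(-40)=27
Option C: A[7] 5->18, delta=13, new_sum=67+(13)=80
Option D: A[0] 31->26, delta=-5, new_sum=67+(-5)=62
Option E: A[4] 28->36, delta=8, new_sum=67+(8)=75 <-- matches target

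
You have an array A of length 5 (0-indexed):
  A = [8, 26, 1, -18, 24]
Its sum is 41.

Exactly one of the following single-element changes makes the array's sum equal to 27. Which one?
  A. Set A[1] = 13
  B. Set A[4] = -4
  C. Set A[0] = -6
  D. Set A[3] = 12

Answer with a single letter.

Answer: C

Derivation:
Option A: A[1] 26->13, delta=-13, new_sum=41+(-13)=28
Option B: A[4] 24->-4, delta=-28, new_sum=41+(-28)=13
Option C: A[0] 8->-6, delta=-14, new_sum=41+(-14)=27 <-- matches target
Option D: A[3] -18->12, delta=30, new_sum=41+(30)=71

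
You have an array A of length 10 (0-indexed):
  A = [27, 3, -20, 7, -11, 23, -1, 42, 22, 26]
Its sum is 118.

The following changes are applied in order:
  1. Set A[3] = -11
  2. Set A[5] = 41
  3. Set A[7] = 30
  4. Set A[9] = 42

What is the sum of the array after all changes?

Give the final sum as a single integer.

Initial sum: 118
Change 1: A[3] 7 -> -11, delta = -18, sum = 100
Change 2: A[5] 23 -> 41, delta = 18, sum = 118
Change 3: A[7] 42 -> 30, delta = -12, sum = 106
Change 4: A[9] 26 -> 42, delta = 16, sum = 122

Answer: 122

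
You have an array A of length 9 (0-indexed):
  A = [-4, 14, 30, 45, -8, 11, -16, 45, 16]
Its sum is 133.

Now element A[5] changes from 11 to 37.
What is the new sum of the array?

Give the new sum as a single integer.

Old value at index 5: 11
New value at index 5: 37
Delta = 37 - 11 = 26
New sum = old_sum + delta = 133 + (26) = 159

Answer: 159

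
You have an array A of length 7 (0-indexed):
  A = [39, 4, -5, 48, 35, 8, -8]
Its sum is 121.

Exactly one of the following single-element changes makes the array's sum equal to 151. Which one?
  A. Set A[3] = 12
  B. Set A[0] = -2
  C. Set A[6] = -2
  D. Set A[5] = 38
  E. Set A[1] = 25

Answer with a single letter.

Answer: D

Derivation:
Option A: A[3] 48->12, delta=-36, new_sum=121+(-36)=85
Option B: A[0] 39->-2, delta=-41, new_sum=121+(-41)=80
Option C: A[6] -8->-2, delta=6, new_sum=121+(6)=127
Option D: A[5] 8->38, delta=30, new_sum=121+(30)=151 <-- matches target
Option E: A[1] 4->25, delta=21, new_sum=121+(21)=142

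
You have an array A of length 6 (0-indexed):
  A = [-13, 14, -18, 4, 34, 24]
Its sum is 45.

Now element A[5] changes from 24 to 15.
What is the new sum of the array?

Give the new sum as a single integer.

Old value at index 5: 24
New value at index 5: 15
Delta = 15 - 24 = -9
New sum = old_sum + delta = 45 + (-9) = 36

Answer: 36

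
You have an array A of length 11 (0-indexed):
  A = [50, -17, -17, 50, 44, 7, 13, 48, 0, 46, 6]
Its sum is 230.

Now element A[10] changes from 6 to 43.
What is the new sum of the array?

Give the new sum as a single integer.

Old value at index 10: 6
New value at index 10: 43
Delta = 43 - 6 = 37
New sum = old_sum + delta = 230 + (37) = 267

Answer: 267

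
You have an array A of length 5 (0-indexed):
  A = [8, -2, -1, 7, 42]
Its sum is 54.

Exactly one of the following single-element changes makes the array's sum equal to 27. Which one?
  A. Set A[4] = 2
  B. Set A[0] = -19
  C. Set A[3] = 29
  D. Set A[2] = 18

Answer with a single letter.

Answer: B

Derivation:
Option A: A[4] 42->2, delta=-40, new_sum=54+(-40)=14
Option B: A[0] 8->-19, delta=-27, new_sum=54+(-27)=27 <-- matches target
Option C: A[3] 7->29, delta=22, new_sum=54+(22)=76
Option D: A[2] -1->18, delta=19, new_sum=54+(19)=73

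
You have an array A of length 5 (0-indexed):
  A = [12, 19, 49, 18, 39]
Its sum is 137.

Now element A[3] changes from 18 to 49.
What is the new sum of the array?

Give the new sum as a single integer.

Old value at index 3: 18
New value at index 3: 49
Delta = 49 - 18 = 31
New sum = old_sum + delta = 137 + (31) = 168

Answer: 168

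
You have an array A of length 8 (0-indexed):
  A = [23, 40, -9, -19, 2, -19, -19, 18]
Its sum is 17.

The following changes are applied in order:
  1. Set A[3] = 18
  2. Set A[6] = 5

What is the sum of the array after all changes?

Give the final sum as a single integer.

Initial sum: 17
Change 1: A[3] -19 -> 18, delta = 37, sum = 54
Change 2: A[6] -19 -> 5, delta = 24, sum = 78

Answer: 78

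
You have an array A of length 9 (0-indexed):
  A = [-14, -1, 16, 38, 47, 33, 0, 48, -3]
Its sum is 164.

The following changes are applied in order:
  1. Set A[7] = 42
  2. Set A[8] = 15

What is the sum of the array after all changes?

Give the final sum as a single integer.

Answer: 176

Derivation:
Initial sum: 164
Change 1: A[7] 48 -> 42, delta = -6, sum = 158
Change 2: A[8] -3 -> 15, delta = 18, sum = 176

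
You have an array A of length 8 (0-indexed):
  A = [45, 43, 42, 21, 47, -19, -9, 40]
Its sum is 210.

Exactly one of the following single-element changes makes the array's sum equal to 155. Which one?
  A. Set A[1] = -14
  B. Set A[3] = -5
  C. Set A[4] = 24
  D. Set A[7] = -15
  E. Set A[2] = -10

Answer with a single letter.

Answer: D

Derivation:
Option A: A[1] 43->-14, delta=-57, new_sum=210+(-57)=153
Option B: A[3] 21->-5, delta=-26, new_sum=210+(-26)=184
Option C: A[4] 47->24, delta=-23, new_sum=210+(-23)=187
Option D: A[7] 40->-15, delta=-55, new_sum=210+(-55)=155 <-- matches target
Option E: A[2] 42->-10, delta=-52, new_sum=210+(-52)=158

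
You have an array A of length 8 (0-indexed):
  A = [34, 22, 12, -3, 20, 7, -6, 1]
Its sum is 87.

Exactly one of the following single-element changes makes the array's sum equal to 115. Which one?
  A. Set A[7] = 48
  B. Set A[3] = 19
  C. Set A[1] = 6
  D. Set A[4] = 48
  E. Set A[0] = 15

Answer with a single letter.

Answer: D

Derivation:
Option A: A[7] 1->48, delta=47, new_sum=87+(47)=134
Option B: A[3] -3->19, delta=22, new_sum=87+(22)=109
Option C: A[1] 22->6, delta=-16, new_sum=87+(-16)=71
Option D: A[4] 20->48, delta=28, new_sum=87+(28)=115 <-- matches target
Option E: A[0] 34->15, delta=-19, new_sum=87+(-19)=68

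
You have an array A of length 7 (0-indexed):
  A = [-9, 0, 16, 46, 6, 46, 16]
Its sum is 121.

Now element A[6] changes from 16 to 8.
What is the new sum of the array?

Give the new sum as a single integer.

Old value at index 6: 16
New value at index 6: 8
Delta = 8 - 16 = -8
New sum = old_sum + delta = 121 + (-8) = 113

Answer: 113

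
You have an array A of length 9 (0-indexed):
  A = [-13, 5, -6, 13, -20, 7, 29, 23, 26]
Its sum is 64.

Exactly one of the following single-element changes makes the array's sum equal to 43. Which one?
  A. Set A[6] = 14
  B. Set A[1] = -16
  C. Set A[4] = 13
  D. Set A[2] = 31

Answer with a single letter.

Option A: A[6] 29->14, delta=-15, new_sum=64+(-15)=49
Option B: A[1] 5->-16, delta=-21, new_sum=64+(-21)=43 <-- matches target
Option C: A[4] -20->13, delta=33, new_sum=64+(33)=97
Option D: A[2] -6->31, delta=37, new_sum=64+(37)=101

Answer: B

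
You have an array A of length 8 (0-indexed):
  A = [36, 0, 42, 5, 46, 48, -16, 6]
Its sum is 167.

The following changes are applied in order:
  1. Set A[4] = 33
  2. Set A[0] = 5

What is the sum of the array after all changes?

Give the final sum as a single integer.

Answer: 123

Derivation:
Initial sum: 167
Change 1: A[4] 46 -> 33, delta = -13, sum = 154
Change 2: A[0] 36 -> 5, delta = -31, sum = 123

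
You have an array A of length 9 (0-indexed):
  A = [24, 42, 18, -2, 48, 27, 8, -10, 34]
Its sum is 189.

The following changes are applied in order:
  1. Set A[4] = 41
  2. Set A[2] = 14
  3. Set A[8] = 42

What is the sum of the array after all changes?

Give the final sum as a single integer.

Answer: 186

Derivation:
Initial sum: 189
Change 1: A[4] 48 -> 41, delta = -7, sum = 182
Change 2: A[2] 18 -> 14, delta = -4, sum = 178
Change 3: A[8] 34 -> 42, delta = 8, sum = 186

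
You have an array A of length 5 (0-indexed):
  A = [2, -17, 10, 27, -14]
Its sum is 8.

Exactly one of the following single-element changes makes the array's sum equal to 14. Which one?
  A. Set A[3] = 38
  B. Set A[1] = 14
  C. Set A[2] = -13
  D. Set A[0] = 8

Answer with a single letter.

Answer: D

Derivation:
Option A: A[3] 27->38, delta=11, new_sum=8+(11)=19
Option B: A[1] -17->14, delta=31, new_sum=8+(31)=39
Option C: A[2] 10->-13, delta=-23, new_sum=8+(-23)=-15
Option D: A[0] 2->8, delta=6, new_sum=8+(6)=14 <-- matches target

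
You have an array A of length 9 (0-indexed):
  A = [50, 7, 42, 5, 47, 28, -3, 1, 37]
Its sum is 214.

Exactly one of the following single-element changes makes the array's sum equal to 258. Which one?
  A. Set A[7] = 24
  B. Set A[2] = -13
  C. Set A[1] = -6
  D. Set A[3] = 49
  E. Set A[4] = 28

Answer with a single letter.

Option A: A[7] 1->24, delta=23, new_sum=214+(23)=237
Option B: A[2] 42->-13, delta=-55, new_sum=214+(-55)=159
Option C: A[1] 7->-6, delta=-13, new_sum=214+(-13)=201
Option D: A[3] 5->49, delta=44, new_sum=214+(44)=258 <-- matches target
Option E: A[4] 47->28, delta=-19, new_sum=214+(-19)=195

Answer: D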